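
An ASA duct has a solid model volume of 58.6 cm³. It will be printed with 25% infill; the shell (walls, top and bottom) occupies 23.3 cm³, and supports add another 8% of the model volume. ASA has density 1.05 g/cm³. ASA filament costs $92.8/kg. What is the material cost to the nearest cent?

$3.59

Infill region = 58.6 − 23.3, so 35.3 cm³.
Infill deposited = 0.25 × 35.3, so 8.825 cm³.
Support = 0.08 × 58.6 = 4.688 cm³.
Total extruded = 23.3 + 8.825 + 4.688 = 36.813 cm³.
Mass = 36.813 × 1.05, so 38.65365 g.
Cost = 38.65365 g / 1000 × $92.8/kg = $3.59.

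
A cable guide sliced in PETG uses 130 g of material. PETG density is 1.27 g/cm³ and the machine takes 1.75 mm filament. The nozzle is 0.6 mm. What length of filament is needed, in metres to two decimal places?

42.56 m

Volume = 130 g / 1.27 g·cm⁻³ = 102.3622 cm³ = 102362.2 mm³.
Filament cross-section = π × (1.75/2)² = 2.4053 mm².
L = V/A = 102362.2/2.4053 = 42556.94 mm → 42.56 m.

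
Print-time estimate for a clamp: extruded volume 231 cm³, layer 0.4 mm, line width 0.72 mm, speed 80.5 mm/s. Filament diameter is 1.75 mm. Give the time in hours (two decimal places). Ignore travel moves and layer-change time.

2.77 hours

Bead cross-section: 0.4 × 0.72 → 0.288 mm².
Path length: 231000 mm³ / 0.288 mm² → 802083.3 mm.
Extrusion time = 802083.3 / 80.5 = 9963.8 s.
In the requested units: 9963.8 s = 2.77 hours.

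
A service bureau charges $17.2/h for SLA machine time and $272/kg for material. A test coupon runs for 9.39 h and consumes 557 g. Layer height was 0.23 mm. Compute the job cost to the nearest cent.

$313.01

Time charge = 17.2 × 9.39 = $161.508.
Material charge: 272 × 557/1000 → $151.504.
Job cost: 161.508 + 151.504 = 313.012 ≈ $313.01.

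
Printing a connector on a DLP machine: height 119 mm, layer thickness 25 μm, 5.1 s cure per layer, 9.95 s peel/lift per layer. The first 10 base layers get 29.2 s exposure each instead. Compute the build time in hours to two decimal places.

19.97 hours

Layers = ⌈119/0.025⌉ = 4760.
Burn-in layers = 10 × (29.2 + 9.95) = 391.5 s.
Remaining layers: 4750 × (5.1 + 9.95) → 71487.5 s.
Total = 391.5 + 71487.5 = 71879 s = 19.97 hours.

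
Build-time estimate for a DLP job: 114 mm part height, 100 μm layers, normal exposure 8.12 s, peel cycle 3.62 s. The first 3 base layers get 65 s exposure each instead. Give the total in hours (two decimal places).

3.77 hours

Number of layers: 114 / 0.1 → 1140 (rounded up).
Base layers = 3 × (65 + 3.62), so 205.86 s.
Regular layers = 1137 × (8.12 + 3.62) = 13348.38 s.
Sum: 205.86 + 13348.38 = 13554.24 s → 3.77 hours.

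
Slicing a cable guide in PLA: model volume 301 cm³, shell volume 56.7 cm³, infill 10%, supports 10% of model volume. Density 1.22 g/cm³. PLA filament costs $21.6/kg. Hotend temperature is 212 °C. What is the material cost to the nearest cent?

Interior volume = 301 − 56.7, so 244.3 cm³.
Infill volume = 0.10 × 244.3 = 24.43 cm³.
Support = 0.10 × 301 = 30.1 cm³.
Total printed volume = 56.7 + 24.43 + 30.1 = 111.23 cm³.
Mass: 111.23 × 1.22 → 135.7006 g.
At $21.6/kg: 135.7006/1000 × 21.6 = $2.93.

$2.93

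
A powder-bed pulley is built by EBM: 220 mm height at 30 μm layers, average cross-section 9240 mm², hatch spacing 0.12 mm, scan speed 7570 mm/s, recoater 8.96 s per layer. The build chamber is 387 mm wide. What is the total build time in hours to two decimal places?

Number of layers: 220 / 0.03 → 7334 (rounded up).
Per-layer scan distance = 9240 / 0.12, so 77000 mm.
Per-layer scan time = 77000 / 7570 = 10.1717 s.
Time per layer = 10.1717 + 8.96, so 19.1317 s.
Build time = 7334 × 19.1317 = 140311.8878 s = 38.98 hours.

38.98 hours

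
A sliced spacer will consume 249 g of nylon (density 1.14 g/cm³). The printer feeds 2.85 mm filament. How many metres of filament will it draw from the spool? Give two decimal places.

34.24 m

Extruded volume: 249/1.14 = 218.4211 cm³ (218421.1 mm³).
Filament cross-section = π × (2.85/2)² = 6.3794 mm².
L = V/A = 218421.1/6.3794 = 34238.5 mm → 34.24 m.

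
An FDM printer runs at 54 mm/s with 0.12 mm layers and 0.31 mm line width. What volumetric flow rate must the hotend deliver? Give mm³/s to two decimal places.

Extrusion cross-section = 0.12 × 0.31 = 0.0372 mm².
Q = v·A = 54 × 0.0372 = 2.01 mm³/s.

2.01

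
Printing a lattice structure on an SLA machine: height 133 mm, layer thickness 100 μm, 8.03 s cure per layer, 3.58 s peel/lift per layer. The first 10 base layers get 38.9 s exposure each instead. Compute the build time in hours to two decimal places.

Layer count = ceil(133 / 0.1) = 1330.
Base layers: 10 × (38.9 + 3.58) → 424.8 s.
Remaining layers = 1320 × (8.03 + 3.58) = 15325.2 s.
Total = 424.8 + 15325.2 = 15750 s = 4.38 hours.

4.38 hours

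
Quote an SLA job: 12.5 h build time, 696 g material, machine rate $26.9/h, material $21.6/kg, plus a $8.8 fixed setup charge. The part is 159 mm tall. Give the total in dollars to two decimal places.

$360.08

Time charge = 26.9 × 12.5 = $336.25.
Material charge = 21.6 × 696/1000, so $15.0336.
Adding setup: 336.25 + 15.0336 + 8.8 → 360.0836 ≈ $360.08.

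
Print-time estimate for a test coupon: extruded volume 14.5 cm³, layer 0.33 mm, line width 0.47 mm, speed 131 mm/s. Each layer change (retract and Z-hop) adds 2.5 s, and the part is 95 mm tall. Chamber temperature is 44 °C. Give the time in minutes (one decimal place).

23.9 minutes

Extrusion cross-section: 0.33 × 0.47 → 0.1551 mm².
Path length: 14500 mm³ / 0.1551 mm² → 93488.1 mm.
Print-move time = 93488.1 / 131, so 713.6 s.
Layers = ⌈95/0.33⌉ = 288.
Z-hop total: 288 × 2.5 → 720 s.
Altogether 713.6 + 720 = 1433.6 s, i.e. 23.9 minutes.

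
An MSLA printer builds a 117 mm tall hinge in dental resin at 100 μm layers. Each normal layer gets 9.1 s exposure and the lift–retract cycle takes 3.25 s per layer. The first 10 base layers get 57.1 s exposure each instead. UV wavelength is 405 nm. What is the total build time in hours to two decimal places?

Layers = ⌈117/0.1⌉ = 1170.
Burn-in layers: 10 × (57.1 + 3.25) → 603.5 s.
Remaining layers = 1160 × (9.1 + 3.25) = 14326 s.
Sum: 603.5 + 14326 = 14929.5 s → 4.15 hours.

4.15 hours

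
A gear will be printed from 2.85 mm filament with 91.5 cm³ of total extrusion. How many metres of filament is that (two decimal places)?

Filament cross-section = π × (2.85/2)² = 6.3794 mm².
L = 91500 mm³ / 6.3794 mm² = 14343.04 mm, i.e. 14.34 m.

14.34 m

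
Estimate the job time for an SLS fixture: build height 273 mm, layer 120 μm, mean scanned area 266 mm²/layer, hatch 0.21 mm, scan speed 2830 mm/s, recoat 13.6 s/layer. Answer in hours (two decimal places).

8.88 hours

Layers = ⌈273/0.12⌉ = 2275.
Scan path per layer: 266 / 0.21 → 1266.7 mm.
Laser time per layer: 1266.7 / 2830 → 0.4476 s.
Per-layer time = 0.4476 + 13.6 = 14.0476 s.
Build time = 2275 × 14.0476 = 31958.29 s = 8.88 hours.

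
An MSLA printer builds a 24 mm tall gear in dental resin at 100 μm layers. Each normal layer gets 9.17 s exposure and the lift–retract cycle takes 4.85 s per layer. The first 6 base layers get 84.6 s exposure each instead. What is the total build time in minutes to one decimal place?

Number of layers: 24 / 0.1 → 240 (rounded up).
Base layers = 6 × (84.6 + 4.85), so 536.7 s.
Regular layers: 234 × (9.17 + 4.85) → 3280.68 s.
Total = 536.7 + 3280.68 = 3817.38 s = 63.6 minutes.

63.6 minutes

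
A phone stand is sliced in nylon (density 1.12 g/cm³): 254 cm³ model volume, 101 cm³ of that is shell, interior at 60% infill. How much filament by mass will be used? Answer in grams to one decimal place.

215.9 g

Interior volume = 254 − 101, so 153 cm³.
Deposited infill = 0.60 × 153 = 91.8 cm³.
Deposited volume = 101 + 91.8, so 192.8 cm³.
Mass: 192.8 × 1.12 → 215.936 g.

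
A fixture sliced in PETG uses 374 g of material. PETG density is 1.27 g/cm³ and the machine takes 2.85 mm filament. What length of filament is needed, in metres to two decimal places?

Extruded volume: 374/1.27 = 294.4882 cm³ (294488.2 mm³).
A = π r² = π × 1.425² = 6.3794 mm².
L = V/A = 294488.2/6.3794 = 46162.37 mm → 46.16 m.

46.16 m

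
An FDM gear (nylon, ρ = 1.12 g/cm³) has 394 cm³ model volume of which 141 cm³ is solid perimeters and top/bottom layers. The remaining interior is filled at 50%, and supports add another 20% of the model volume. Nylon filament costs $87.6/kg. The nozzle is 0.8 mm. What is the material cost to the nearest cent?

Infill region = 394 − 141, so 253 cm³.
Deposited infill: 0.50 × 253 → 126.5 cm³.
Support = 0.20 × 394, so 78.8 cm³.
Total printed volume = 141 + 126.5 + 78.8, so 346.3 cm³.
Mass = 346.3 × 1.12 = 387.856 g.
Cost = 387.856 g / 1000 × $87.6/kg = $33.98.

$33.98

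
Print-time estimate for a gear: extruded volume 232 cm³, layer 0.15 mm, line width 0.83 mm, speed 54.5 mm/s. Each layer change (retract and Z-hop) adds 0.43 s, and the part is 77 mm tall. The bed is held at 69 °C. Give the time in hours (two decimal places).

9.56 hours

Extrusion cross-section = 0.15 × 0.83, so 0.1245 mm².
Path length: 232000 mm³ / 0.1245 mm² → 1863453.8 mm.
Extrusion time = 1863453.8 / 54.5 = 34191.8 s.
Layer count = ceil(77 / 0.15) = 514.
Non-print overhead: 514 × 0.43 → 221.02 s.
Total = 34191.8 + 221.02 = 34412.82 s = 9.56 hours.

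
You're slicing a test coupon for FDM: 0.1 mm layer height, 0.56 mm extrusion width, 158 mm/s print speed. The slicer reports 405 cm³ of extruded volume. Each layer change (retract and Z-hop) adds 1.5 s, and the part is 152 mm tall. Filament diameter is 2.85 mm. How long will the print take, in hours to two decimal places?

13.35 hours

Extrusion cross-section: 0.1 × 0.56 → 0.056 mm².
Total extruded path = 405000/0.056 = 7232142.9 mm.
Time extruding = 7232142.9 / 158, so 45773.1 s.
Number of layers: 152 / 0.1 → 1520 (rounded up).
Layer-change overhead = 1520 × 1.5, so 2280 s.
Total = 45773.1 + 2280 = 48053.1 s = 13.35 hours.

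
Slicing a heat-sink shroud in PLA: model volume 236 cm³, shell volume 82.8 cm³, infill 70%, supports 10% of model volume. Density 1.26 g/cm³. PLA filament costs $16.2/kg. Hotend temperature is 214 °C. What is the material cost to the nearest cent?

Interior volume: 236 − 82.8 → 153.2 cm³.
Infill volume = 0.70 × 153.2, so 107.24 cm³.
Support: 0.10 × 236 → 23.6 cm³.
Deposited volume: 82.8 + 107.24 + 23.6 → 213.64 cm³.
Mass = 213.64 × 1.26, so 269.1864 g.
Cost = 269.1864 g / 1000 × $16.2/kg = $4.36.

$4.36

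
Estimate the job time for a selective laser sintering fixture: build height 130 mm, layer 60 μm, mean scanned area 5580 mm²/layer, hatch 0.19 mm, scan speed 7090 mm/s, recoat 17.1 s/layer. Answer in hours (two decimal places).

Layers = ⌈130/0.06⌉ = 2167.
Scan path per layer: 5580 / 0.19 → 29368.4 mm.
Per-layer scan time: 29368.4 / 7090 → 4.1422 s.
Layer cycle: 4.1422 + 17.1 → 21.2422 s.
2167 layers × 21.2422 s/layer = 46031.8474 s, i.e. 12.79 hours.

12.79 hours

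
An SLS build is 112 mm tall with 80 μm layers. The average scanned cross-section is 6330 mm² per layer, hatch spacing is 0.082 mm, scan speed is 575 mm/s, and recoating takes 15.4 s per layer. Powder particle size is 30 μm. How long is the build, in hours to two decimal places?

58.20 hours

Number of layers: 112 / 0.08 → 1400 (rounded up).
Per-layer scan distance = 6330 / 0.082, so 77195.1 mm.
Laser time per layer: 77195.1 / 575 → 134.2523 s.
Layer cycle = 134.2523 + 15.4 = 149.6523 s.
1400 layers × 149.6523 s/layer = 209513.22 s, i.e. 58.20 hours.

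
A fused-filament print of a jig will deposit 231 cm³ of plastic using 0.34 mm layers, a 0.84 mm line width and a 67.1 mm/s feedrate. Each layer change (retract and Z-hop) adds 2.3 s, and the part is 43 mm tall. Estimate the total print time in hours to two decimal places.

3.43 hours

Line area = 0.34 × 0.84 = 0.2856 mm².
Toolpath length = 231 cm³ / 0.2856 mm² = 231000 / 0.2856 = 808823.5 mm.
Time extruding = 808823.5 / 67.1 = 12054 s.
Layer count = ceil(43 / 0.34) = 127.
Layer-change overhead: 127 × 2.3 → 292.1 s.
Altogether 12054 + 292.1 = 12346.1 s, i.e. 3.43 hours.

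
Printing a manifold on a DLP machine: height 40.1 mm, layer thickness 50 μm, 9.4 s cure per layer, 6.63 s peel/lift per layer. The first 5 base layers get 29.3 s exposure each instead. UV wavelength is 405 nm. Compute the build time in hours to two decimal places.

3.60 hours

Layer count = ceil(40.1 / 0.05) = 802.
Base layers = 5 × (29.3 + 6.63), so 179.65 s.
Normal layers: 797 × (9.4 + 6.63) → 12775.91 s.
Total = 179.65 + 12775.91 = 12955.56 s = 3.60 hours.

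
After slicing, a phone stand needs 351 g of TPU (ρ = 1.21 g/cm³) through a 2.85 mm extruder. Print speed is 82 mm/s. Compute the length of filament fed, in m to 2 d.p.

Volume = 351 g / 1.21 g·cm⁻³ = 290.0826 cm³ = 290082.6 mm³.
Filament cross-section = π × (2.85/2)² = 6.3794 mm².
Length = 290082.6 / 6.3794 = 45471.77 mm = 45.47 m.

45.47 m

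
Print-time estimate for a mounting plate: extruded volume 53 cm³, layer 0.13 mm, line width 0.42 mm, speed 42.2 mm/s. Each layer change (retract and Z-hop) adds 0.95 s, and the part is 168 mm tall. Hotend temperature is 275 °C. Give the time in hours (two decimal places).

Bead cross-section = 0.13 × 0.42, so 0.0546 mm².
Toolpath length = 53 cm³ / 0.0546 mm² = 53000 / 0.0546 = 970696 mm.
Print-move time: 970696 / 42.2 → 23002.3 s.
Layers = ⌈168/0.13⌉ = 1293.
Non-print overhead = 1293 × 0.95, so 1228.35 s.
Total = 23002.3 + 1228.35 = 24230.65 s = 6.73 hours.

6.73 hours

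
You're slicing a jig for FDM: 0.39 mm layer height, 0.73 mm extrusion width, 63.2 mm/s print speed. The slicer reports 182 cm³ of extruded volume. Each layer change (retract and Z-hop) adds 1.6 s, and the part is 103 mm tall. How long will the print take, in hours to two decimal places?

2.93 hours

Line area = 0.39 × 0.73 = 0.2847 mm².
Total extruded path = 182000/0.2847 = 639269.4 mm.
Time extruding = 639269.4 / 63.2 = 10115 s.
Layers = ⌈103/0.39⌉ = 265.
Z-hop total = 265 × 1.6 = 424 s.
Altogether 10115 + 424 = 10539 s, i.e. 2.93 hours.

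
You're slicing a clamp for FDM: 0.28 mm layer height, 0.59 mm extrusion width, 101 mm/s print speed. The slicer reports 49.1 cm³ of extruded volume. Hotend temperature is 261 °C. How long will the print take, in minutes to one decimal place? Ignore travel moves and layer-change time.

49.0 minutes

Bead cross-section = 0.28 × 0.59, so 0.1652 mm².
Path length: 49100 mm³ / 0.1652 mm² → 297215.5 mm.
Time extruding: 297215.5 / 101 → 2942.7 s.
2942.7 s = 49.0 minutes.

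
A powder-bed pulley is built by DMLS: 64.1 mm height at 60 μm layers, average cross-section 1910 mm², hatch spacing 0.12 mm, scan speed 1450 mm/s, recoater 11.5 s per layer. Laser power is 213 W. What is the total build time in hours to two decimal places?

6.67 hours

Layers = ⌈64.1/0.06⌉ = 1069.
Hatch length per layer: 1910 / 0.12 → 15916.7 mm.
Scan time per layer = 15916.7 / 1450, so 10.977 s.
Time per layer = 10.977 + 11.5, so 22.477 s.
1069 layers × 22.477 s/layer = 24027.913 s, i.e. 6.67 hours.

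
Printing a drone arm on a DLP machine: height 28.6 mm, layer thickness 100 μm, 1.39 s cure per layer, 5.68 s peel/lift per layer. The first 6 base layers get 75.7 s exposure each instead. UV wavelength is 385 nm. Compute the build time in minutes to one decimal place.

41.1 minutes

Layer count = ceil(28.6 / 0.1) = 286.
Burn-in layers: 6 × (75.7 + 5.68) → 488.28 s.
Remaining layers: 280 × (1.39 + 5.68) → 1979.6 s.
Sum: 488.28 + 1979.6 = 2467.88 s → 41.1 minutes.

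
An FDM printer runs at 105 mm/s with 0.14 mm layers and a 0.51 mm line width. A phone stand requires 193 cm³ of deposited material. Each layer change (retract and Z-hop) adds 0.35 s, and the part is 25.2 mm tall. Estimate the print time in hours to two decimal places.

Bead cross-section = 0.14 × 0.51, so 0.0714 mm².
Path length: 193000 mm³ / 0.0714 mm² → 2703081.2 mm.
Extrusion time = 2703081.2 / 105, so 25743.6 s.
Layers = ⌈25.2/0.14⌉ = 180.
Layer-change overhead = 180 × 0.35 = 63 s.
Total = 25743.6 + 63 = 25806.6 s = 7.17 hours.

7.17 hours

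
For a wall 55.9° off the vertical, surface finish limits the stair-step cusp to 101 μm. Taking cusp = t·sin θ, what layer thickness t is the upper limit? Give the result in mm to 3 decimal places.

0.122 mm

Layer height = cusp / sin(55.9°) = 0.101 / 0.8281 = 0.122 mm.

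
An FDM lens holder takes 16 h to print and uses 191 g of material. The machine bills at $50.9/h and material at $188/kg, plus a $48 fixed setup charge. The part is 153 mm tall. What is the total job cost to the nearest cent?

$898.31

Machine-time cost = 50.9 × 16, so $814.40.
Feedstock cost: 188 × 191/1000 → $35.908.
Total = 814.40 + 35.908 + 48 = 898.308 ≈ $898.31.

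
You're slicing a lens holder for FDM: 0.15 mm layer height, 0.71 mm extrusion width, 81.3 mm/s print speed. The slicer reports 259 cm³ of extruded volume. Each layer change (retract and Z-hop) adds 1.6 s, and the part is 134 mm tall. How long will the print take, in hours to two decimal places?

Line area: 0.15 × 0.71 → 0.1065 mm².
Total extruded path = 259000/0.1065 = 2431924.9 mm.
Print-move time = 2431924.9 / 81.3, so 29913 s.
Number of layers: 134 / 0.15 → 894 (rounded up).
Layer-change overhead = 894 × 1.6 = 1430.4 s.
Total = 29913 + 1430.4 = 31343.4 s = 8.71 hours.

8.71 hours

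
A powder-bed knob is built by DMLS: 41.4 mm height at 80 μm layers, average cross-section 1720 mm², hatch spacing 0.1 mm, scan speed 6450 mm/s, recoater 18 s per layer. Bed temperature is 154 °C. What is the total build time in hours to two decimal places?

2.97 hours

Number of layers: 41.4 / 0.08 → 518 (rounded up).
Per-layer scan distance = 1720 / 0.1, so 17200 mm.
Scan time per layer = 17200 / 6450 = 2.6667 s.
Layer cycle = 2.6667 + 18 = 20.6667 s.
Total: 518 × 20.6667 s = 10705.3506 s → 2.97 hours.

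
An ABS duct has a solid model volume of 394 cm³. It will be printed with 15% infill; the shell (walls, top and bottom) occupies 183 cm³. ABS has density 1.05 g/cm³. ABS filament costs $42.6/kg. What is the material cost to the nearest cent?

$9.60

Infill region = 394 − 183 = 211 cm³.
Infill deposited = 0.15 × 211, so 31.65 cm³.
Total printed volume: 183 + 31.65 → 214.65 cm³.
Mass = 214.65 × 1.05 = 225.3825 g.
At $42.6/kg: 225.3825/1000 × 42.6 = $9.60.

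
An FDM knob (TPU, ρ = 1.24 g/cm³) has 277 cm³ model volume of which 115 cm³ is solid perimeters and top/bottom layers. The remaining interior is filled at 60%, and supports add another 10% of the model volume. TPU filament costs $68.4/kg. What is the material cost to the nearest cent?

$20.35

Volume inside the shell: 277 − 115 → 162 cm³.
Infill volume = 0.60 × 162, so 97.2 cm³.
Support = 0.10 × 277, so 27.7 cm³.
Total extruded: 115 + 97.2 + 27.7 → 239.9 cm³.
Mass = 239.9 × 1.24 = 297.476 g.
At $68.4/kg: 297.476/1000 × 68.4 = $20.35.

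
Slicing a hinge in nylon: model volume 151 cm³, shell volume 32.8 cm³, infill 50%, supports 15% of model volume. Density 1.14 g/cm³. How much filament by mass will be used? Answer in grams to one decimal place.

130.6 g

Infill region = 151 − 32.8, so 118.2 cm³.
Infill deposited: 0.50 × 118.2 → 59.1 cm³.
Support = 0.15 × 151, so 22.65 cm³.
Total printed volume = 32.8 + 59.1 + 22.65, so 114.55 cm³.
Mass = 114.55 × 1.14 = 130.587 g.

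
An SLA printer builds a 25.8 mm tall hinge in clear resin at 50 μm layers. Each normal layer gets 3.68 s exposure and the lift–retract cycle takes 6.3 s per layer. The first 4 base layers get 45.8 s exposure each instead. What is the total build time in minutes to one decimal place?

88.6 minutes

Layer count = ceil(25.8 / 0.05) = 516.
Burn-in layers: 4 × (45.8 + 6.3) → 208.4 s.
Regular layers = 512 × (3.68 + 6.3) = 5109.76 s.
Total = 208.4 + 5109.76 = 5318.16 s = 88.6 minutes.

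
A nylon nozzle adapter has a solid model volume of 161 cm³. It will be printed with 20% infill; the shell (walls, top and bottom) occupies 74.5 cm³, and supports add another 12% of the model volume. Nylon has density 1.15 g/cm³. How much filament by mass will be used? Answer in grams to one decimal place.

Interior volume = 161 − 74.5, so 86.5 cm³.
Infill deposited = 0.20 × 86.5 = 17.3 cm³.
Support: 0.12 × 161 → 19.32 cm³.
Total extruded: 74.5 + 17.3 + 19.32 → 111.12 cm³.
Mass: 111.12 × 1.15 → 127.788 g.

127.8 g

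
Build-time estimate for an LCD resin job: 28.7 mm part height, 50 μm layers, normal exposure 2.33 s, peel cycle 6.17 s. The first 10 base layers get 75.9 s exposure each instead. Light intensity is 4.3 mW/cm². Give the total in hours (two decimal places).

1.56 hours

Layers = ⌈28.7/0.05⌉ = 574.
Burn-in layers = 10 × (75.9 + 6.17) = 820.7 s.
Remaining layers = 564 × (2.33 + 6.17), so 4794 s.
Total = 820.7 + 4794 = 5614.7 s = 1.56 hours.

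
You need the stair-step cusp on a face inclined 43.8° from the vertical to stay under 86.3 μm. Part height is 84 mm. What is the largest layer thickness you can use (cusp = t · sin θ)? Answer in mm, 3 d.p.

0.125 mm

Layer height = cusp / sin(43.8°) = 0.0863 / 0.6921 = 0.125 mm.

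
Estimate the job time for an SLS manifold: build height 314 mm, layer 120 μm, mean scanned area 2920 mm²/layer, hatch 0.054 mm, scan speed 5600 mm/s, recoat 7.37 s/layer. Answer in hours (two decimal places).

12.38 hours

Layers = ⌈314/0.12⌉ = 2617.
Hatch length per layer = 2920 / 0.054 = 54074.1 mm.
Per-layer scan time = 54074.1 / 5600 = 9.6561 s.
Per-layer time = 9.6561 + 7.37, so 17.0261 s.
2617 layers × 17.0261 s/layer = 44557.3037 s, i.e. 12.38 hours.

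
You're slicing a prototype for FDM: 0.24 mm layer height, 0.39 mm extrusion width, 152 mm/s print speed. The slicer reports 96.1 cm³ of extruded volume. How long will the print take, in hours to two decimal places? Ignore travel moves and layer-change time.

Extrusion cross-section = 0.24 × 0.39, so 0.0936 mm².
Total extruded path = 96100/0.0936 = 1026709.4 mm.
Extrusion time = 1026709.4 / 152 = 6754.7 s.
Converting: 6754.7 s = 1.88 hours.

1.88 hours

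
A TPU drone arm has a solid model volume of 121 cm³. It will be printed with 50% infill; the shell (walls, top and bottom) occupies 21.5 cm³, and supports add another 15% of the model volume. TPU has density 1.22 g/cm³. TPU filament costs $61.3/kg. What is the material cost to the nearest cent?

$6.69

Infill region = 121 − 21.5, so 99.5 cm³.
Infill deposited: 0.50 × 99.5 → 49.75 cm³.
Support = 0.15 × 121, so 18.15 cm³.
Total printed volume = 21.5 + 49.75 + 18.15, so 89.4 cm³.
Mass: 89.4 × 1.22 → 109.068 g.
Cost = 109.068 g / 1000 × $61.3/kg = $6.69.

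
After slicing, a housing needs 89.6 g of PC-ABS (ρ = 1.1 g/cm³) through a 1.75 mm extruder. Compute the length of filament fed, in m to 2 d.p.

Extruded volume: 89.6/1.1 = 81.4545 cm³ (81454.5 mm³).
Filament cross-section = π × (1.75/2)² = 2.4053 mm².
L = V/A = 81454.5/2.4053 = 33864.59 mm → 33.86 m.

33.86 m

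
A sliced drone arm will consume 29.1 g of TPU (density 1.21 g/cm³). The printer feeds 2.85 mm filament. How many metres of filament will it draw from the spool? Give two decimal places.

Extruded volume: 29.1/1.21 = 24.0496 cm³ (24049.6 mm³).
A = π r² = π × 1.425² = 6.3794 mm².
L = V/A = 24049.6/6.3794 = 3769.88 mm → 3.77 m.

3.77 m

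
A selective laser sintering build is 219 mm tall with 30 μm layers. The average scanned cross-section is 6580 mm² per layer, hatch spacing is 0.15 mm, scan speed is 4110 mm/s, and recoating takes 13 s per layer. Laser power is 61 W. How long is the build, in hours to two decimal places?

Layers = ⌈219/0.03⌉ = 7300.
Per-layer scan distance: 6580 / 0.15 → 43866.7 mm.
Per-layer scan time: 43866.7 / 4110 → 10.6732 s.
Per-layer time: 10.6732 + 13 → 23.6732 s.
Build time = 7300 × 23.6732 = 172814.36 s = 48.00 hours.

48.00 hours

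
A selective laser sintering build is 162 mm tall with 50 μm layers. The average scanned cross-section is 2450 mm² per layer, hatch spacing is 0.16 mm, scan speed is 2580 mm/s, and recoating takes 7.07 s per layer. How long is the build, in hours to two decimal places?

11.70 hours

Number of layers: 162 / 0.05 → 3240 (rounded up).
Per-layer scan distance = 2450 / 0.16, so 15312.5 mm.
Scan time per layer: 15312.5 / 2580 → 5.9351 s.
Time per layer = 5.9351 + 7.07, so 13.0051 s.
3240 layers × 13.0051 s/layer = 42136.524 s, i.e. 11.70 hours.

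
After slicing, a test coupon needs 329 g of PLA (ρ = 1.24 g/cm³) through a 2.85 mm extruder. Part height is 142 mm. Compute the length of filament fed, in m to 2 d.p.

41.59 m

Extruded volume: 329/1.24 = 265.3226 cm³ (265322.6 mm³).
Filament cross-section = π × (2.85/2)² = 6.3794 mm².
Length = 265322.6 / 6.3794 = 41590.53 mm = 41.59 m.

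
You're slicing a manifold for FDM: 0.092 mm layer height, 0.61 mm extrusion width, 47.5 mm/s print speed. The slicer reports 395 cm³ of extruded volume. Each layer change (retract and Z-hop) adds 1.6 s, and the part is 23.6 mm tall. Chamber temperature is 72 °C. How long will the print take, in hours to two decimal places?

Bead cross-section: 0.092 × 0.61 → 0.05612 mm².
Total extruded path = 395000/0.05612 = 7038489 mm.
Extrusion time = 7038489 / 47.5, so 148178.7 s.
Layer count = ceil(23.6 / 0.092) = 257.
Non-print overhead: 257 × 1.6 → 411.2 s.
Total = 148178.7 + 411.2 = 148589.9 s = 41.27 hours.

41.27 hours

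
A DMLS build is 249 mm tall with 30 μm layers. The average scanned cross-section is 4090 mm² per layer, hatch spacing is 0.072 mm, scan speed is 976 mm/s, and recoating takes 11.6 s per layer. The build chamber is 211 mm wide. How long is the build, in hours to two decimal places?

Layers = ⌈249/0.03⌉ = 8300.
Scan path per layer: 4090 / 0.072 → 56805.6 mm.
Scan time per layer: 56805.6 / 976 → 58.2025 s.
Layer cycle: 58.2025 + 11.6 → 69.8025 s.
Build time = 8300 × 69.8025 = 579360.75 s = 160.93 hours.

160.93 hours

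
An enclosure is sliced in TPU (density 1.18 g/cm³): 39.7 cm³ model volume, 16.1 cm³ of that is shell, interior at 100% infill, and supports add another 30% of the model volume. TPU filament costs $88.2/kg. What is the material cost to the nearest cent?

Interior volume = 39.7 − 16.1 = 23.6 cm³.
Deposited infill: 1.00 × 23.6 → 23.6 cm³.
Support = 0.30 × 39.7, so 11.91 cm³.
Total extruded: 16.1 + 23.6 + 11.91 → 51.61 cm³.
Mass: 51.61 × 1.18 → 60.8998 g.
At $88.2/kg: 60.8998/1000 × 88.2 = $5.37.

$5.37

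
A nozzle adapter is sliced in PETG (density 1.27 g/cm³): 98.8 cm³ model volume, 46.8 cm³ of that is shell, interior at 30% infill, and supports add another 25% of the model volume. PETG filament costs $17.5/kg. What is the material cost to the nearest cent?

Interior volume: 98.8 − 46.8 → 52 cm³.
Infill volume: 0.30 × 52 → 15.6 cm³.
Support = 0.25 × 98.8, so 24.7 cm³.
Deposited volume = 46.8 + 15.6 + 24.7 = 87.1 cm³.
Mass: 87.1 × 1.27 → 110.617 g.
Cost = 110.617 g / 1000 × $17.5/kg = $1.94.

$1.94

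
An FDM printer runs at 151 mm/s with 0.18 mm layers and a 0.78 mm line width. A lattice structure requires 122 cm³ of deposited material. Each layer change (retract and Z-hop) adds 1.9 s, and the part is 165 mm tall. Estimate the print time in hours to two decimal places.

Line area = 0.18 × 0.78, so 0.1404 mm².
Toolpath length = 122 cm³ / 0.1404 mm² = 122000 / 0.1404 = 868945.9 mm.
Extrusion time: 868945.9 / 151 → 5754.6 s.
Layer count = ceil(165 / 0.18) = 917.
Layer-change overhead: 917 × 1.9 → 1742.3 s.
Altogether 5754.6 + 1742.3 = 7496.9 s, i.e. 2.08 hours.

2.08 hours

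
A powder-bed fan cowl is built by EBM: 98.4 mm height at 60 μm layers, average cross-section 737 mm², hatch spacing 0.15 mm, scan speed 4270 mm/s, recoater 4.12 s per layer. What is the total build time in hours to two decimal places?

Layer count = ceil(98.4 / 0.06) = 1640.
Per-layer scan distance = 737 / 0.15, so 4913.3 mm.
Beam time per layer = 4913.3 / 4270, so 1.1507 s.
Per-layer time = 1.1507 + 4.12, so 5.2707 s.
1640 layers × 5.2707 s/layer = 8643.948 s, i.e. 2.40 hours.

2.40 hours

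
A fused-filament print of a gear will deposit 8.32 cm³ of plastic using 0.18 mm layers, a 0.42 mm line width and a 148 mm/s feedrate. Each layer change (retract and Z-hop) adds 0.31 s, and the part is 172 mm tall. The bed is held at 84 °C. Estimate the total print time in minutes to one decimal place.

Extrusion cross-section = 0.18 × 0.42, so 0.0756 mm².
Path length: 8320 mm³ / 0.0756 mm² → 110052.9 mm.
Extrusion time: 110052.9 / 148 → 743.6 s.
Number of layers: 172 / 0.18 → 956 (rounded up).
Non-print overhead = 956 × 0.31, so 296.36 s.
Total = 743.6 + 296.36 = 1039.96 s = 17.3 minutes.

17.3 minutes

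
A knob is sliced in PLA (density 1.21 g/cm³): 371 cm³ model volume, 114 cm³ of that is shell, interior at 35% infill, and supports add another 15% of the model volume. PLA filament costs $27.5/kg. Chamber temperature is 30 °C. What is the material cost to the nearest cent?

Infill region = 371 − 114, so 257 cm³.
Infill deposited = 0.35 × 257, so 89.95 cm³.
Support = 0.15 × 371 = 55.65 cm³.
Total extruded: 114 + 89.95 + 55.65 → 259.6 cm³.
Mass: 259.6 × 1.21 → 314.116 g.
Cost = 314.116 g / 1000 × $27.5/kg = $8.64.

$8.64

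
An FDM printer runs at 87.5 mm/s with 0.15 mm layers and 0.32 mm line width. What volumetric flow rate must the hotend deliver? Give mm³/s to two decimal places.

4.20

Extrusion cross-section = 0.15 × 0.32 = 0.048 mm².
Q = v·A = 87.5 × 0.048 = 4.20 mm³/s.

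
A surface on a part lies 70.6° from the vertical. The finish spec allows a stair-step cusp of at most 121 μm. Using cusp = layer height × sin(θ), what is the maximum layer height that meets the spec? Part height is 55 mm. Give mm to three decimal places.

Layer height = cusp / sin(70.6°) = 0.121 / 0.9432 = 0.128 mm.

0.128 mm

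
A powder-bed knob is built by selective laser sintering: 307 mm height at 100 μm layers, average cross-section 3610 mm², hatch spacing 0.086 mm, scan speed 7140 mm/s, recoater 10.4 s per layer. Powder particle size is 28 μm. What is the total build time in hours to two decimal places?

Layers = ⌈307/0.1⌉ = 3070.
Hatch length per layer = 3610 / 0.086 = 41976.7 mm.
Scan time per layer = 41976.7 / 7140 = 5.8791 s.
Layer cycle = 5.8791 + 10.4, so 16.2791 s.
Total: 3070 × 16.2791 s = 49976.837 s → 13.88 hours.

13.88 hours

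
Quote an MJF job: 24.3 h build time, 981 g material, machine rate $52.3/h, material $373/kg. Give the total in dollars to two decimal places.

$1636.80

Machine cost = 52.3 × 24.3 = $1270.89.
Feedstock cost = 373 × 981/1000, so $365.913.
Job cost: 1270.89 + 365.913 = 1636.803 ≈ $1636.80.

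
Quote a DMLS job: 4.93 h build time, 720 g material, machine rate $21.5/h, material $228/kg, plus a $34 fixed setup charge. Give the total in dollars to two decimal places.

$304.16

Machine-time cost: 21.5 × 4.93 → $105.995.
Material cost: 228 × 720/1000 → $164.16.
Total = 105.995 + 164.16 + 34 = 304.155 ≈ $304.16.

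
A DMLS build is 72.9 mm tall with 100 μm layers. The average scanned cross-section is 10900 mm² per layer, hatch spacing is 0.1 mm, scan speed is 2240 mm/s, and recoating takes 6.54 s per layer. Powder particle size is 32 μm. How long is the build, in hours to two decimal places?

Layer count = ceil(72.9 / 0.1) = 729.
Scan path per layer = 10900 / 0.1, so 109000 mm.
Per-layer scan time = 109000 / 2240 = 48.6607 s.
Per-layer time = 48.6607 + 6.54, so 55.2007 s.
Total: 729 × 55.2007 s = 40241.3103 s → 11.18 hours.

11.18 hours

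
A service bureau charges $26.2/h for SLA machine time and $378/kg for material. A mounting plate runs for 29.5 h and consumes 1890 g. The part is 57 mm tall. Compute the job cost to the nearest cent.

Time charge = 26.2 × 29.5, so $772.90.
Feedstock cost = 378 × 1890/1000 = $714.42.
Job cost: 772.90 + 714.42 = $1487.32.

$1487.32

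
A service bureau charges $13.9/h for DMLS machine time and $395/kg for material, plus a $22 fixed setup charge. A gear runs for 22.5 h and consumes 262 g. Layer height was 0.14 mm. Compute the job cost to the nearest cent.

$438.24

Machine-time cost: 13.9 × 22.5 → $312.75.
Feedstock cost = 395 × 262/1000 = $103.49.
Total = 312.75 + 103.49 + 22 = $438.24.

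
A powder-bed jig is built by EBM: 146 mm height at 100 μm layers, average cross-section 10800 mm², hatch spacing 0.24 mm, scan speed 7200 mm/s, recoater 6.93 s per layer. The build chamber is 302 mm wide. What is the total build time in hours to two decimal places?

Layer count = ceil(146 / 0.1) = 1460.
Scan path per layer = 10800 / 0.24, so 45000 mm.
Per-layer scan time = 45000 / 7200, so 6.25 s.
Layer cycle = 6.25 + 6.93 = 13.18 s.
Build time = 1460 × 13.18 = 19242.8 s = 5.35 hours.

5.35 hours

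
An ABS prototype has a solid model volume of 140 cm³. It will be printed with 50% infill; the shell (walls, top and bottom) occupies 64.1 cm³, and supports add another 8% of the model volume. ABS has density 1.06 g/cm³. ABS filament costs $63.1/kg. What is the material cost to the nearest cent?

Interior volume = 140 − 64.1, so 75.9 cm³.
Infill deposited: 0.50 × 75.9 → 37.95 cm³.
Support = 0.08 × 140, so 11.2 cm³.
Total printed volume: 64.1 + 37.95 + 11.2 → 113.25 cm³.
Mass = 113.25 × 1.06 = 120.045 g.
Cost = 120.045 g / 1000 × $63.1/kg = $7.57.

$7.57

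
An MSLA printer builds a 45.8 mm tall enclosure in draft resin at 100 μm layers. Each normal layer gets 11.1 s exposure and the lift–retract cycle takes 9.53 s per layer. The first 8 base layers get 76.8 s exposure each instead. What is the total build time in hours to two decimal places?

2.77 hours

Layers = ⌈45.8/0.1⌉ = 458.
Bottom layers = 8 × (76.8 + 9.53) = 690.64 s.
Normal layers = 450 × (11.1 + 9.53) = 9283.5 s.
Sum: 690.64 + 9283.5 = 9974.14 s → 2.77 hours.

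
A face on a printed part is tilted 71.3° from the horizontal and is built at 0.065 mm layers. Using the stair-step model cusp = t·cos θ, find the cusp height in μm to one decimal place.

h_c = t·cos θ = 0.065 × 0.3206 = 0.020839 mm (20.8 μm).

20.8 μm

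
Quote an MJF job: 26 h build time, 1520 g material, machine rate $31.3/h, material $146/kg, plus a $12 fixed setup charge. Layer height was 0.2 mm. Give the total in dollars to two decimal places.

$1047.72

Machine-time cost: 31.3 × 26 → $813.80.
Material cost: 146 × 1520/1000 → $221.92.
Adding setup: 813.80 + 221.92 + 12 → $1047.72.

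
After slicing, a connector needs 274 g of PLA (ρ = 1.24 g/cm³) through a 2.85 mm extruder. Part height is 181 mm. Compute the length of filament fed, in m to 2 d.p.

34.64 m

Extruded volume: 274/1.24 = 220.9677 cm³ (220967.7 mm³).
A = π r² = π × 1.425² = 6.3794 mm².
L = V/A = 220967.7/6.3794 = 34637.69 mm → 34.64 m.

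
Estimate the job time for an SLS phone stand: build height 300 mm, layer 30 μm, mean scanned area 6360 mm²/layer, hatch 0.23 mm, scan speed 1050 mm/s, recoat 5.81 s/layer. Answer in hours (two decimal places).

89.29 hours

Layer count = ceil(300 / 0.03) = 10000.
Per-layer scan distance = 6360 / 0.23, so 27652.2 mm.
Scan time per layer = 27652.2 / 1050, so 26.3354 s.
Time per layer = 26.3354 + 5.81, so 32.1454 s.
Total: 10000 × 32.1454 s = 321454 s → 89.29 hours.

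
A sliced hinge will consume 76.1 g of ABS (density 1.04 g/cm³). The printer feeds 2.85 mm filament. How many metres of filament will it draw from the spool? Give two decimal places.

Volume = 76.1 g / 1.04 g·cm⁻³ = 73.1731 cm³ = 73173.1 mm³.
A = π r² = π × 1.425² = 6.3794 mm².
L = V/A = 73173.1/6.3794 = 11470.22 mm → 11.47 m.

11.47 m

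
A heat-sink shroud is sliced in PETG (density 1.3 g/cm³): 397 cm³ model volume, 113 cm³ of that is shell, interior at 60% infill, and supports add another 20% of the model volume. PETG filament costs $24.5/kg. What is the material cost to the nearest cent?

$11.56

Interior volume = 397 − 113, so 284 cm³.
Infill volume = 0.60 × 284, so 170.4 cm³.
Support: 0.20 × 397 → 79.4 cm³.
Total printed volume = 113 + 170.4 + 79.4, so 362.8 cm³.
Mass = 362.8 × 1.3 = 471.64 g.
Cost = 471.64 g / 1000 × $24.5/kg = $11.56.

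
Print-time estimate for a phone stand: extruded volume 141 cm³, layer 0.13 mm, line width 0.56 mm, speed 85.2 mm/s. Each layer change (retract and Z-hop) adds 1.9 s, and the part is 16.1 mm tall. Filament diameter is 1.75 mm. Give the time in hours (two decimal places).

6.38 hours

Extrusion cross-section = 0.13 × 0.56, so 0.0728 mm².
Total extruded path = 141000/0.0728 = 1936813.2 mm.
Extrusion time = 1936813.2 / 85.2, so 22732.5 s.
Number of layers: 16.1 / 0.13 → 124 (rounded up).
Non-print overhead = 124 × 1.9 = 235.6 s.
Altogether 22732.5 + 235.6 = 22968.1 s, i.e. 6.38 hours.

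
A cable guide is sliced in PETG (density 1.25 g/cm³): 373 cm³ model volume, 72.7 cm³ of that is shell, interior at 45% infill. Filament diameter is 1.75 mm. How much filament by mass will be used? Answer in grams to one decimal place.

Interior volume = 373 − 72.7 = 300.3 cm³.
Deposited infill = 0.45 × 300.3 = 135.135 cm³.
Total extruded: 72.7 + 135.135 → 207.835 cm³.
Mass = 207.835 × 1.25, so 259.79375 g.

259.8 g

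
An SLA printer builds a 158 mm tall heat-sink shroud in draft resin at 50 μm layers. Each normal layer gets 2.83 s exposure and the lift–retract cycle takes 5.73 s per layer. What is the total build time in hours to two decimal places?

Layers = ⌈158/0.05⌉ = 3160.
Per-layer time: 2.83 + 5.73 → 8.56 s.
Total = 3160 × 8.56 = 27049.6 s = 7.51 hours.

7.51 hours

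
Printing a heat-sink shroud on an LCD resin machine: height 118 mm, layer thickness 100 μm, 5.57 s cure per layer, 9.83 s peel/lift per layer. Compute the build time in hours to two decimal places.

5.05 hours

Number of layers: 118 / 0.1 → 1180 (rounded up).
Each layer takes: 5.57 + 9.83 → 15.4 s.
Build time: 1180 × 15.4 s = 18172 s, i.e. 5.05 hours.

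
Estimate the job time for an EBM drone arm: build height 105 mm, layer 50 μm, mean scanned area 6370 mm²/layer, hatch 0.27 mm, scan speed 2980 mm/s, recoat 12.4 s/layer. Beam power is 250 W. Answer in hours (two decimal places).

Number of layers: 105 / 0.05 → 2100 (rounded up).
Scan path per layer = 6370 / 0.27, so 23592.6 mm.
Beam time per layer: 23592.6 / 2980 → 7.917 s.
Layer cycle: 7.917 + 12.4 → 20.317 s.
2100 layers × 20.317 s/layer = 42665.7 s, i.e. 11.85 hours.

11.85 hours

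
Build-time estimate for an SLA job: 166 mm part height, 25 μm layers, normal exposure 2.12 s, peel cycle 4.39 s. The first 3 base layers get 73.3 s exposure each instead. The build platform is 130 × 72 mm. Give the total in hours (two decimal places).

12.07 hours

Number of layers: 166 / 0.025 → 6640 (rounded up).
Bottom layers: 3 × (73.3 + 4.39) → 233.07 s.
Regular layers: 6637 × (2.12 + 4.39) → 43206.87 s.
Total = 233.07 + 43206.87 = 43439.94 s = 12.07 hours.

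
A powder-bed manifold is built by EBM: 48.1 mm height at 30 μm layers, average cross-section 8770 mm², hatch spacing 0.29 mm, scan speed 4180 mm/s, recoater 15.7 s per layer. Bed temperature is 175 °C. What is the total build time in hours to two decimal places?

Layers = ⌈48.1/0.03⌉ = 1604.
Scan path per layer = 8770 / 0.29 = 30241.4 mm.
Beam time per layer: 30241.4 / 4180 → 7.2348 s.
Layer cycle: 7.2348 + 15.7 → 22.9348 s.
Total: 1604 × 22.9348 s = 36787.4192 s → 10.22 hours.

10.22 hours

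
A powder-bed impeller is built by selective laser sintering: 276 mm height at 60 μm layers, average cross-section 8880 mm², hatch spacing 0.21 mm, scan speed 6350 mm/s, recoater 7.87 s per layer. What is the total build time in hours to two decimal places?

18.57 hours

Layers = ⌈276/0.06⌉ = 4600.
Per-layer scan distance = 8880 / 0.21, so 42285.7 mm.
Per-layer scan time = 42285.7 / 6350, so 6.6592 s.
Per-layer time: 6.6592 + 7.87 → 14.5292 s.
Total: 4600 × 14.5292 s = 66834.32 s → 18.57 hours.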